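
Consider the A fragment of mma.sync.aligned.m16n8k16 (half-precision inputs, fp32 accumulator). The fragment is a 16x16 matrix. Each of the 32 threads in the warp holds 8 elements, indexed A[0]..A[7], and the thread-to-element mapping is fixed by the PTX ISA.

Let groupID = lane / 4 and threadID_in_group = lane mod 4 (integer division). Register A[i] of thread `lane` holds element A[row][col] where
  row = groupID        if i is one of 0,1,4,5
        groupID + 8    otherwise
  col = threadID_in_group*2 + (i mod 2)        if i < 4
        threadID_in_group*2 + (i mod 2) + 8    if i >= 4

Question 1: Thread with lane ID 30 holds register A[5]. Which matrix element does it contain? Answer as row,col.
7,13

L=30→G=30>>2=7, T=30&3=2
[5]→row 7+0=7  col 2·2+1+8=13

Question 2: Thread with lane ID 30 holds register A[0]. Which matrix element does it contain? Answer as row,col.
7,4

lane 30->30/4=7, 30 mod 4=2
i=0  r:7+0->7  c:2·2+0+0->4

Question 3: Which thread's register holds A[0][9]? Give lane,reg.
0,5

r: 0->gid=0,r8=0  c: 9->c8=1,tid=0,i&1=1
L=0*4+0=0  i=1*4+0*2+1=5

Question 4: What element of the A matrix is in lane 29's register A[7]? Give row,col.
15,11

lane 29→29/4=7, 29 mod 4=1
i=7  r:7+8→15  c:2·1+1+8→11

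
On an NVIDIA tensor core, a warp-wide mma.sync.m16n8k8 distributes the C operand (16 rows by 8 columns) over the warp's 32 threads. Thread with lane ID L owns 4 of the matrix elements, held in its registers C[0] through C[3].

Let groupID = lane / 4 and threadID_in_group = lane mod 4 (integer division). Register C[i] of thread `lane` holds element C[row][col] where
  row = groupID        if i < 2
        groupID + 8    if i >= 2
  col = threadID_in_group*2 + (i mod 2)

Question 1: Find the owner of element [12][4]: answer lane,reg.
r=12→G=4,rhi=1  c=4→T=2,p=0
L=4*4+2=18  i=1*2+0=2

18,2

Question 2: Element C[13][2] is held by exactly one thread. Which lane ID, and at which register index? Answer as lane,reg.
21,2

r=13->g=5,rb=1  c=2->t=1,b0=0
L=5*4+1=21  i=1*2+0=2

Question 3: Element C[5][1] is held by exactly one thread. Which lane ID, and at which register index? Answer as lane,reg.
r=5⇒gr=5,Rb=0  c=1⇒th=0,odd=1
L=5*4+0=20  i=0*2+1=1

20,1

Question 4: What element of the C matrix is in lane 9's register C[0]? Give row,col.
9: gr=2,th=1
[0] (2+0,1*2+0) = (2,2)

2,2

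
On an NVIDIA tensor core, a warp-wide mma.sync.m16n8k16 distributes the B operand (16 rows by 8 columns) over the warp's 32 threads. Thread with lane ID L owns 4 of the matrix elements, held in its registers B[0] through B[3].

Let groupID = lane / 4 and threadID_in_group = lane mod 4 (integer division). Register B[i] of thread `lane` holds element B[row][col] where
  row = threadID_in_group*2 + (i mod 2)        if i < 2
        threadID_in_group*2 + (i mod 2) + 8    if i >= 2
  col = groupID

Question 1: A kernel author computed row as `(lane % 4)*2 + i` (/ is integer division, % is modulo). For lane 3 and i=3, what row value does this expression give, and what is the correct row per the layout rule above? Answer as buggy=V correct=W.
buggy=9 correct=15

`(lane % 4)*2 + i`[3,3]->9
lane 3->3/4=0, 3 mod 4=3
i=3  r:2·3+1+8->15  c:0
row: 9 vs 15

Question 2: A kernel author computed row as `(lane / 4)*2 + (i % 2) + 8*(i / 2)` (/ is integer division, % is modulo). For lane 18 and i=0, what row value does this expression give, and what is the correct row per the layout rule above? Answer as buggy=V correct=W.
buggy=8 correct=4

`(lane / 4)*2 + (i % 2) + 8*(i / 2)`[18,0]->8
lane 18->18/4=4, 18 mod 4=2
i=0  r:2·2+0+0->4  c:4
row: 8 vs 4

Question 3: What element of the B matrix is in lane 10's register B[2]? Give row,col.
12,2

10: G=2,T=2
[2] (2*2+0+8,2) = (12,2)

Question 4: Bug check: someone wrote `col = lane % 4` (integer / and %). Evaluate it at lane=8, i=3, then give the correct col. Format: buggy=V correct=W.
buggy=0 correct=2

`lane % 4`[8,3]->0
lane 8->8/4=2, 8 mod 4=0
i=3  r:2·0+1+8->9  c:2
col: 0 vs 2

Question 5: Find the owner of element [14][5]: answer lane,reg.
c=5→G=5  r=14→rhi=1,T=3,p=0
L=5*4+3=23  i=1*2+0=2

23,2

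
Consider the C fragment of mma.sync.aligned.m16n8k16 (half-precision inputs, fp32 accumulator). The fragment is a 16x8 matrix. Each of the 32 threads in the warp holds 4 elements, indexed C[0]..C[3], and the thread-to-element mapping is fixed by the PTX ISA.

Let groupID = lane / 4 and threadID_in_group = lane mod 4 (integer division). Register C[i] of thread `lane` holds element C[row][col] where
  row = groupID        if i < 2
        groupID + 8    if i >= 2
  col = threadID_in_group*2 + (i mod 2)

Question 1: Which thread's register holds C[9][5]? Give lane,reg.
r=9→G=1,rhi=1  c=5→T=2,p=1
L=1*4+2=6  i=1*2+1=3

6,3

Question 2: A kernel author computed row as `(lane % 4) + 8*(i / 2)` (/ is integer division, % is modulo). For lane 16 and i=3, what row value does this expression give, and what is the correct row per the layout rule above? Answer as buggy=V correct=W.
`(lane % 4) + 8*(i / 2)`[16,3]→8
L=16→G=16>>2=4, T=16&3=0
[3]→row 4+8=12  col 0·2+1=1
row: 8 vs 12

buggy=8 correct=12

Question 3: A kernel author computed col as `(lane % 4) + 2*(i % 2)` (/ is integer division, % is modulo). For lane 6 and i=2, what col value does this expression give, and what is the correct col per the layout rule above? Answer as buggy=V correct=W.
`(lane % 4) + 2*(i % 2)`[6,2]=>2
lane 6=>6/4=1, 6 mod 4=2
i=2  r:1+8=>9  c:2·2+0=>4
col: 2 vs 4

buggy=2 correct=4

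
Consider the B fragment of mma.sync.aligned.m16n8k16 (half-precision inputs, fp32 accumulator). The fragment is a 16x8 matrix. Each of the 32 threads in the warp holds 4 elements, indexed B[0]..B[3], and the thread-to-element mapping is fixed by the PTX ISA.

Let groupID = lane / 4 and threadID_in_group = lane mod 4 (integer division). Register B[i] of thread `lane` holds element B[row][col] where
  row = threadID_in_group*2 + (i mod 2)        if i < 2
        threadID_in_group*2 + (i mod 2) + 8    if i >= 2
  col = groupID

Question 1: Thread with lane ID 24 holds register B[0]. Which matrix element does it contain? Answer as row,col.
0,6

L=24⇒gr=24>>2=6, th=24&3=0
[0]⇒row 0·2+0+0=0  col gr=6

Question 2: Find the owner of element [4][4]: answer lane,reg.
18,0

c=4->g=4  r=4->rb=0,t=2,b0=0
L=4*4+2=18  i=0*2+0=0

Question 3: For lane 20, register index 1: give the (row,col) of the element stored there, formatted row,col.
1,5

L=20->g=20>>2=5, t=20&3=0
[1]->row 0·2+1+0=1  col g=5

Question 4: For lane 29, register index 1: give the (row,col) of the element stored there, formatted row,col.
3,7

29: gr=7,th=1
[1] (1*2+1+0,7) = (3,7)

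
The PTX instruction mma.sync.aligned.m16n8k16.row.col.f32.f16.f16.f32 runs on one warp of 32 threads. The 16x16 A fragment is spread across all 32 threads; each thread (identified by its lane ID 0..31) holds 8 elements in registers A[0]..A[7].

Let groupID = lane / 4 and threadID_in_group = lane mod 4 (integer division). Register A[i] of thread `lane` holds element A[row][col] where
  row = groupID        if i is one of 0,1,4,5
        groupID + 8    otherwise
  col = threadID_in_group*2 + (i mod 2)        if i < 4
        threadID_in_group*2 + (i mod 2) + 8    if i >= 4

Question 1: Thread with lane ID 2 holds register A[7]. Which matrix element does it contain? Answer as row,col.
8,13

lane 2->2/4=0, 2 mod 4=2
i=7  r:0+8->8  c:2·2+1+8->13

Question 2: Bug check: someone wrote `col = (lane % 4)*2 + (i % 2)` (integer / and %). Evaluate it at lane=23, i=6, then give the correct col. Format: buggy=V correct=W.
`(lane % 4)*2 + (i % 2)`[23,6]->6
23: gid=5,tid=3
[6] (5+8,3*2+0+8) = (13,14)
col: 6 vs 14

buggy=6 correct=14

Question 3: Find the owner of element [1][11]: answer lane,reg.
r=1⇒gr=1,Rb=0  c=11⇒Cb=1,th=1,odd=1
L=1*4+1=5  i=1*4+0*2+1=5

5,5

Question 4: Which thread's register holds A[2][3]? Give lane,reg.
9,1

r: 2->gid=2,r8=0  c: 3->c8=0,tid=1,i&1=1
L=2*4+1=9  i=0*4+0*2+1=1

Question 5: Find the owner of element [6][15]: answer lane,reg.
r=6⇒gr=6,Rb=0  c=15⇒Cb=1,th=3,odd=1
L=6*4+3=27  i=1*4+0*2+1=5

27,5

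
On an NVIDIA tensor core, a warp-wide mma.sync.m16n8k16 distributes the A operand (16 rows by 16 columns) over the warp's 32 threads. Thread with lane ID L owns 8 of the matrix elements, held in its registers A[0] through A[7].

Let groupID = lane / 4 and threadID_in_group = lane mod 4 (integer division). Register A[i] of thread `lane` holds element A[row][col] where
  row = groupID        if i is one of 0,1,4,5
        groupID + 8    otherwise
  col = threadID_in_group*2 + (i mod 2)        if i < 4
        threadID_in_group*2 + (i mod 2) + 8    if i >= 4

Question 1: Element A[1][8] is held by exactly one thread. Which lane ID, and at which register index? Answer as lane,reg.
4,4

r=1->g=1,rb=0  c=8->cb=1,t=0,b0=0
L=1*4+0=4  i=1*4+0*2+0=4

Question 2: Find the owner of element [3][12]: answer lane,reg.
r=3→G=3,rhi=0  c=12→chi=1,T=2,p=0
L=3*4+2=14  i=1*4+0*2+0=4

14,4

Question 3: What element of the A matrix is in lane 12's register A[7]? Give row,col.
lane 12=>12/4=3, 12 mod 4=0
i=7  r:3+8=>11  c:2·0+1+8=>9

11,9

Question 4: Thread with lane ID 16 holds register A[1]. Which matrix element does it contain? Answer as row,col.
16: g=4,t=0
[1] (4+0,0*2+1+0) = (4,1)

4,1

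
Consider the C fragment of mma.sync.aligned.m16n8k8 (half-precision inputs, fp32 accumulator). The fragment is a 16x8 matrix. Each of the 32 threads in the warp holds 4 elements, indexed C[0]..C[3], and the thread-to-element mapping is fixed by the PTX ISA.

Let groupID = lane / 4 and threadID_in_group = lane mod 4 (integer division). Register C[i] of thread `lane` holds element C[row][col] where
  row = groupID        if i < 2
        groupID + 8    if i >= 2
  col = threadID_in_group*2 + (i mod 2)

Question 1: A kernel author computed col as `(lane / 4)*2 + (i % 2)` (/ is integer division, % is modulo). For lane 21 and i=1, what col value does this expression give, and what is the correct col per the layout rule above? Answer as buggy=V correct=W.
`(lane / 4)*2 + (i % 2)`[21,1]=>11
lane 21=>21/4=5, 21 mod 4=1
i=1  r:5+0=>5  c:2·1+1=>3
col: 11 vs 3

buggy=11 correct=3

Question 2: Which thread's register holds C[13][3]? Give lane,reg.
21,3

r=13->g=5,rb=1  c=3->t=1,b0=1
L=5*4+1=21  i=1*2+1=3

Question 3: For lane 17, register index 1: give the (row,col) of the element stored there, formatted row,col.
L=17->gid=17>>2=4, tid=17&3=1
[1]->row 4+0=4  col 1·2+1=3

4,3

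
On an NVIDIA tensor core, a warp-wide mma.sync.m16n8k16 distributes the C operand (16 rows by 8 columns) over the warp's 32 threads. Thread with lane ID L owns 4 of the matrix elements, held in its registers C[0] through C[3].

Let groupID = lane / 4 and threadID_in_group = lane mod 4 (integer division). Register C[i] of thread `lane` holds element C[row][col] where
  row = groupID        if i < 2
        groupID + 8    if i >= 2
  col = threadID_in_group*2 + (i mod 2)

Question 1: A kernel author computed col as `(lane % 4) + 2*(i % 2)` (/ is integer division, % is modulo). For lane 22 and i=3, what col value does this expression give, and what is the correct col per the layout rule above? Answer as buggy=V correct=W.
buggy=4 correct=5

`(lane % 4) + 2*(i % 2)`[22,3]->4
L=22->g=22>>2=5, t=22&3=2
[3]->row 5+8=13  col 2·2+1=5
col: 4 vs 5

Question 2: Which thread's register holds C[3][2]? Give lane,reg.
13,0

r=3->g=3,rb=0  c=2->t=1,b0=0
L=3*4+1=13  i=0*2+0=0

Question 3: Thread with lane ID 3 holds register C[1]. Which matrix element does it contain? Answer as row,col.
lane 3=>3/4=0, 3 mod 4=3
i=1  r:0+0=>0  c:2·3+1=>7

0,7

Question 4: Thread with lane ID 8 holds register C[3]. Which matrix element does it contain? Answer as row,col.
lane 8: grp=2 (8/4), tig=0 (8%4)
i=3: r=2+8=10, c=0*2+1=1

10,1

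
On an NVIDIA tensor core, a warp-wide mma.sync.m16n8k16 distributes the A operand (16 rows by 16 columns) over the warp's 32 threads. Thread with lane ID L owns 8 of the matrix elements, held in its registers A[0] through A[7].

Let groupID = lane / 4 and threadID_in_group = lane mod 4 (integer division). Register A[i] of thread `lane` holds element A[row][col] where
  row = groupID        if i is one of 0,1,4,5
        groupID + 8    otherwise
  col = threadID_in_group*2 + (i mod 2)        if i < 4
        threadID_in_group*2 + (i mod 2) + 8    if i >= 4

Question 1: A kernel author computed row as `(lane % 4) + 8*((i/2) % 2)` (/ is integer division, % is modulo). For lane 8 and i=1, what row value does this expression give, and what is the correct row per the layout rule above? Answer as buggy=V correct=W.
`(lane % 4) + 8*((i/2) % 2)`[8,1]->0
lane 8: gid=2 (8/4), tid=0 (8%4)
i=1: r=2+0=2, c=0*2+1+0=1
row: 0 vs 2

buggy=0 correct=2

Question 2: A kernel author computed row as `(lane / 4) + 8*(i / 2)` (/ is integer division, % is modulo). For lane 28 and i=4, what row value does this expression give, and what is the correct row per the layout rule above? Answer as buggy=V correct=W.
`(lane / 4) + 8*(i / 2)`[28,4]⇒23
28: gr=7,th=0
[4] (7+0,0*2+0+8) = (7,8)
row: 23 vs 7

buggy=23 correct=7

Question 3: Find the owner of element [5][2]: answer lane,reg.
r:5=>grp=5,rB=0  c:2=>cB=0,tig=1,lo=0
L=5*4+1=21  i=0*4+0*2+0=0

21,0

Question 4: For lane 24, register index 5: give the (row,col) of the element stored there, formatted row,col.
L=24=>grp=24>>2=6, tig=24&3=0
[5]=>row 6+0=6  col 0·2+1+8=9

6,9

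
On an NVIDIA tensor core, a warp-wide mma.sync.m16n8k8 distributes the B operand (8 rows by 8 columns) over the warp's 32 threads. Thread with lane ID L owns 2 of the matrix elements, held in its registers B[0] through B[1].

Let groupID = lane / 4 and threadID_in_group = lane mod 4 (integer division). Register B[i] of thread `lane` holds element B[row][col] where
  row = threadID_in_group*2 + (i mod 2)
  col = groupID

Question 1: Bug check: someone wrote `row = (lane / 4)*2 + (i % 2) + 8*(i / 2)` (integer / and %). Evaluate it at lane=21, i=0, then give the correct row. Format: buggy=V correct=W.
buggy=10 correct=2

`(lane / 4)*2 + (i % 2) + 8*(i / 2)`[21,0]->10
21: g=5,t=1
[0] (1*2+0,5) = (2,5)
row: 10 vs 2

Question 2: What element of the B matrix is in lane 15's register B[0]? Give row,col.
6,3

15: g=3,t=3
[0] (3*2+0,3) = (6,3)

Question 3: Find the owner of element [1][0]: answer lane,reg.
c: 0->gid=0  r: 1->tid=0,i&1=1
L=0*4+0=0  i=1=1

0,1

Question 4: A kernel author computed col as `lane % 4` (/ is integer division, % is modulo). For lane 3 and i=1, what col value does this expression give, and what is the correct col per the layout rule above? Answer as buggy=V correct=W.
buggy=3 correct=0

`lane % 4`[3,1]=>3
3: grp=0,tig=3
[1] (3*2+1,0) = (7,0)
col: 3 vs 0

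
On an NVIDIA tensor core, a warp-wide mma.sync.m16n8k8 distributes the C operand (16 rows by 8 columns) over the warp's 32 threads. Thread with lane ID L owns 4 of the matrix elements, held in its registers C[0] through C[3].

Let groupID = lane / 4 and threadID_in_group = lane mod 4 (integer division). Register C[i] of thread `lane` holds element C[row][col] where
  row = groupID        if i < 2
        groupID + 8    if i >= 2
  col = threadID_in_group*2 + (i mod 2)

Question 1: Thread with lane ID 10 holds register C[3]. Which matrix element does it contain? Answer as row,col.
10,5

L=10->g=10>>2=2, t=10&3=2
[3]->row 2+8=10  col 2·2+1=5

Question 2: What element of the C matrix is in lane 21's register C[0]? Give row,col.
21: g=5,t=1
[0] (5+0,1*2+0) = (5,2)

5,2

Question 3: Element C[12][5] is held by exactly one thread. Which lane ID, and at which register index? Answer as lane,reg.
18,3

r:12=>grp=4,rB=1  c:5=>tig=2,lo=1
L=4*4+2=18  i=1*2+1=3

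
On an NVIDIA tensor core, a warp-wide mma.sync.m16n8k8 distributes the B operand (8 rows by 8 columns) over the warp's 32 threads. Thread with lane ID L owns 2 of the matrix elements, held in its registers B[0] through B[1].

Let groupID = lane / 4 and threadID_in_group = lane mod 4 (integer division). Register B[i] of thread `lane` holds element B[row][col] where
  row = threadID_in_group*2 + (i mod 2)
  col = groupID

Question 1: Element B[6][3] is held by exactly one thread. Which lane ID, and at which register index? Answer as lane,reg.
15,0

c:3=>grp=3  r:6=>tig=3,lo=0
L=3*4+3=15  i=0=0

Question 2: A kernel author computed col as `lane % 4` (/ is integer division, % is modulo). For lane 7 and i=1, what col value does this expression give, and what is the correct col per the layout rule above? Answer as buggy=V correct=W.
`lane % 4`[7,1]→3
lane 7→7/4=1, 7 mod 4=3
i=1  r:2·3+1→7  c:1
col: 3 vs 1

buggy=3 correct=1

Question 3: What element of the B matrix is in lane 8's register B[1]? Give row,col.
1,2

lane 8->8/4=2, 8 mod 4=0
i=1  r:2·0+1->1  c:2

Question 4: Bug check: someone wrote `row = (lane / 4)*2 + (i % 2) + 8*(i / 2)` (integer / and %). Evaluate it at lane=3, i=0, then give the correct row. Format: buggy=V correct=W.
buggy=0 correct=6

`(lane / 4)*2 + (i % 2) + 8*(i / 2)`[3,0]→0
L=3→G=3>>2=0, T=3&3=3
[0]→row 3·2+0=6  col G=0
row: 0 vs 6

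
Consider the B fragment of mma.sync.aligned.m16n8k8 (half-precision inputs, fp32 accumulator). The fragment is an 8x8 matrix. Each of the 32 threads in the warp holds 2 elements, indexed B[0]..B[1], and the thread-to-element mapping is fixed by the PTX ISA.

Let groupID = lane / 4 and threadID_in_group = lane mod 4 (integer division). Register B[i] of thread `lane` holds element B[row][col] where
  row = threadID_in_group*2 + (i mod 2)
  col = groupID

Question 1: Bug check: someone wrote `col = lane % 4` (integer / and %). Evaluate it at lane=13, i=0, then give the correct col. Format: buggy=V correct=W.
`lane % 4`[13,0]⇒1
lane 13: gr=3 (13/4), th=1 (13%4)
i=0: r=1*2+0=2, c=gr=3
col: 1 vs 3

buggy=1 correct=3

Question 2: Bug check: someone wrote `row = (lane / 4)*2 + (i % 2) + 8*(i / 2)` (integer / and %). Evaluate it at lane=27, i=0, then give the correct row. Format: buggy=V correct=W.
buggy=12 correct=6

`(lane / 4)*2 + (i % 2) + 8*(i / 2)`[27,0]->12
27: gid=6,tid=3
[0] (3*2+0,6) = (6,6)
row: 12 vs 6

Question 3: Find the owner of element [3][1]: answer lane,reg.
5,1

c:1=>grp=1  r:3=>tig=1,lo=1
L=1*4+1=5  i=1=1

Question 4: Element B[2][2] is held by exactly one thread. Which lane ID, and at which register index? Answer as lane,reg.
9,0

c:2=>grp=2  r:2=>tig=1,lo=0
L=2*4+1=9  i=0=0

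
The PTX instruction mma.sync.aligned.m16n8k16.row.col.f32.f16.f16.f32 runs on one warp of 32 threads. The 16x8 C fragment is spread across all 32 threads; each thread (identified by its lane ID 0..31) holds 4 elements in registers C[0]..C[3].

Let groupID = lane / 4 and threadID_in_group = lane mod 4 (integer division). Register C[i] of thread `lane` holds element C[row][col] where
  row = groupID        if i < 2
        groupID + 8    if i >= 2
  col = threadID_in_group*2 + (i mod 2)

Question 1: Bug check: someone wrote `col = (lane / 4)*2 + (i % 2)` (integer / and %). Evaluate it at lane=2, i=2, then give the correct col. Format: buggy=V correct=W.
`(lane / 4)*2 + (i % 2)`[2,2]->0
lane 2->2/4=0, 2 mod 4=2
i=2  r:0+8->8  c:2·2+0->4
col: 0 vs 4

buggy=0 correct=4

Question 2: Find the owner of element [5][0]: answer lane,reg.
r=5->g=5,rb=0  c=0->t=0,b0=0
L=5*4+0=20  i=0*2+0=0

20,0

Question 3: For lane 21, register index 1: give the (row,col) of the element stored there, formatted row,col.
5,3

lane 21→21/4=5, 21 mod 4=1
i=1  r:5+0→5  c:2·1+1→3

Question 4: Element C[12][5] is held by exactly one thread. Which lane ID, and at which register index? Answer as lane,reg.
r:12=>grp=4,rB=1  c:5=>tig=2,lo=1
L=4*4+2=18  i=1*2+1=3

18,3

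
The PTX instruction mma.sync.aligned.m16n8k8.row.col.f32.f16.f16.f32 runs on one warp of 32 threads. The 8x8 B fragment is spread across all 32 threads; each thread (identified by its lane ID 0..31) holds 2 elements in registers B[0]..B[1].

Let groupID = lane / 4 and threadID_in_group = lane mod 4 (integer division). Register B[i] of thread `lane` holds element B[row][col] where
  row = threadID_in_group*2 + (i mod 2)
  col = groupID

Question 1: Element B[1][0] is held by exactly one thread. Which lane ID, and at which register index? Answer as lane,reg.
c=0⇒gr=0  r=1⇒th=0,odd=1
L=0*4+0=0  i=1=1

0,1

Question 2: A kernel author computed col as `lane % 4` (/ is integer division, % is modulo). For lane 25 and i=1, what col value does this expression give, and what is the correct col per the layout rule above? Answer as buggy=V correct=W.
`lane % 4`[25,1]→1
L=25→G=25>>2=6, T=25&3=1
[1]→row 1·2+1=3  col G=6
col: 1 vs 6

buggy=1 correct=6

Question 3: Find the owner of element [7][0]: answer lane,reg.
3,1

c:0=>grp=0  r:7=>tig=3,lo=1
L=0*4+3=3  i=1=1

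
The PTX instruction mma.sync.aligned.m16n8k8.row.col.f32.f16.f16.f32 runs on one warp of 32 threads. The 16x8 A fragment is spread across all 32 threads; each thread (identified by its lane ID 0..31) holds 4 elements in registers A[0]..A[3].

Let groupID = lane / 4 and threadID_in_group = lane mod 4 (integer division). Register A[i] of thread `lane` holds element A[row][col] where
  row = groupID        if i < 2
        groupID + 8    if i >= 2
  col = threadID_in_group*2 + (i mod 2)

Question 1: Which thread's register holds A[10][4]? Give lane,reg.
10,2

r=10→G=2,rhi=1  c=4→T=2,p=0
L=2*4+2=10  i=1*2+0=2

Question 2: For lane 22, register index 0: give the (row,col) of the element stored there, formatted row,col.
L=22→G=22>>2=5, T=22&3=2
[0]→row 5+0=5  col 2·2+0=4

5,4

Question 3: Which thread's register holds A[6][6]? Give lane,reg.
27,0

r:6=>grp=6,rB=0  c:6=>tig=3,lo=0
L=6*4+3=27  i=0*2+0=0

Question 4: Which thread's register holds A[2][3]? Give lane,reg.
r: 2->gid=2,r8=0  c: 3->tid=1,i&1=1
L=2*4+1=9  i=0*2+1=1

9,1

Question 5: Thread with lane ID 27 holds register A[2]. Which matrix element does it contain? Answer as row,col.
14,6

L=27=>grp=27>>2=6, tig=27&3=3
[2]=>row 6+8=14  col 3·2+0=6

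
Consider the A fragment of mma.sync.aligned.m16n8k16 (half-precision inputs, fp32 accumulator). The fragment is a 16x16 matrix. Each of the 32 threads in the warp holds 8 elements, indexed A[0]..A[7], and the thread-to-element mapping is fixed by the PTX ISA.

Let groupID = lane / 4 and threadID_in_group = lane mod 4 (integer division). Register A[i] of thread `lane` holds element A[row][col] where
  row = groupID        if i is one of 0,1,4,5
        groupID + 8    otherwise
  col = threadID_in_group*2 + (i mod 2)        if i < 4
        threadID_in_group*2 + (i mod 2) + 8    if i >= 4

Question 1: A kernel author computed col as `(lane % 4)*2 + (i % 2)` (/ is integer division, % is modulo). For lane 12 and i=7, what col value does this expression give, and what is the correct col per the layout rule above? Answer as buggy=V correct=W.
`(lane % 4)*2 + (i % 2)`[12,7]->1
12: gid=3,tid=0
[7] (3+8,0*2+1+8) = (11,9)
col: 1 vs 9

buggy=1 correct=9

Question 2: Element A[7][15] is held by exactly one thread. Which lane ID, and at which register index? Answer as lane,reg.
31,5

r=7→G=7,rhi=0  c=15→chi=1,T=3,p=1
L=7*4+3=31  i=1*4+0*2+1=5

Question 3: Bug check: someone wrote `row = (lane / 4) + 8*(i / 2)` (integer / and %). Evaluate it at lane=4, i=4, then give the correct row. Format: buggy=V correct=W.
`(lane / 4) + 8*(i / 2)`[4,4]=>17
L=4=>grp=4>>2=1, tig=4&3=0
[4]=>row 1+0=1  col 0·2+0+8=8
row: 17 vs 1

buggy=17 correct=1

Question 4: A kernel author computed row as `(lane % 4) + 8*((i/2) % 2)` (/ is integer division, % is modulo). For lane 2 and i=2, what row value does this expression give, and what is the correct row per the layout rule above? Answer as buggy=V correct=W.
`(lane % 4) + 8*((i/2) % 2)`[2,2]=>10
lane 2: grp=0 (2/4), tig=2 (2%4)
i=2: r=0+8=8, c=2*2+0+0=4
row: 10 vs 8

buggy=10 correct=8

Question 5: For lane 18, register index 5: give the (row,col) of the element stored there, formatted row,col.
lane 18: G=4 (18/4), T=2 (18%4)
i=5: r=4+0=4, c=2*2+1+8=13

4,13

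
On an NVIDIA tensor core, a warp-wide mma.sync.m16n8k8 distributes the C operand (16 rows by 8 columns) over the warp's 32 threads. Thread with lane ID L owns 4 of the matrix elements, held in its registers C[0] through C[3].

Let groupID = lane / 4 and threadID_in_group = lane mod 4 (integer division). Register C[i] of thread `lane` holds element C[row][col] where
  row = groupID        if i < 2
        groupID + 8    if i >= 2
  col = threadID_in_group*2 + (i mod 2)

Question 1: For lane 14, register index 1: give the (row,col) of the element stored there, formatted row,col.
lane 14: grp=3 (14/4), tig=2 (14%4)
i=1: r=3+0=3, c=2*2+1=5

3,5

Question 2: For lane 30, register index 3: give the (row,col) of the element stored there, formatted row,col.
lane 30: gr=7 (30/4), th=2 (30%4)
i=3: r=7+8=15, c=2*2+1=5

15,5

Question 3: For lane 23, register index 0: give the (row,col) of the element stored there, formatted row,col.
L=23⇒gr=23>>2=5, th=23&3=3
[0]⇒row 5+0=5  col 3·2+0=6

5,6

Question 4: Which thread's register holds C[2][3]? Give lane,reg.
r=2->g=2,rb=0  c=3->t=1,b0=1
L=2*4+1=9  i=0*2+1=1

9,1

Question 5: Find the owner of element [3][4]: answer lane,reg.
14,0

r=3->g=3,rb=0  c=4->t=2,b0=0
L=3*4+2=14  i=0*2+0=0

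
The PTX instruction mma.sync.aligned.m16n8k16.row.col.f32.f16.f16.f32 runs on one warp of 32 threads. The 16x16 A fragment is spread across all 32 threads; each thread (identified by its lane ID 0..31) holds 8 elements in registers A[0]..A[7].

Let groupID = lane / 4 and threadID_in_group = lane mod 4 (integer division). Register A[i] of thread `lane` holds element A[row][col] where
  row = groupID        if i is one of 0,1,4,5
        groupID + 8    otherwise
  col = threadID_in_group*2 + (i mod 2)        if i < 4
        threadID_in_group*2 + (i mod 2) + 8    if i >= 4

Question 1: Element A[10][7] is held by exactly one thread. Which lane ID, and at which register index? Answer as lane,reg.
r=10⇒gr=2,Rb=1  c=7⇒Cb=0,th=3,odd=1
L=2*4+3=11  i=0*4+1*2+1=3

11,3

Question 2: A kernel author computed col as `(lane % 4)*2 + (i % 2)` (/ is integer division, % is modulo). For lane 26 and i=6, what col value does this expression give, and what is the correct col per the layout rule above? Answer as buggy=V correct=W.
buggy=4 correct=12

`(lane % 4)*2 + (i % 2)`[26,6]⇒4
26: gr=6,th=2
[6] (6+8,2*2+0+8) = (14,12)
col: 4 vs 12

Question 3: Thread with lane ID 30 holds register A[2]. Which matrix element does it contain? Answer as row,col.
L=30->gid=30>>2=7, tid=30&3=2
[2]->row 7+8=15  col 2·2+0+0=4

15,4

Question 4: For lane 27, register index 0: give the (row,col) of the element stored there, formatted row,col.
lane 27: gid=6 (27/4), tid=3 (27%4)
i=0: r=6+0=6, c=3*2+0+0=6

6,6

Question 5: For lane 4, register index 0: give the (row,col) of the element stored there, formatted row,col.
lane 4->4/4=1, 4 mod 4=0
i=0  r:1+0->1  c:2·0+0+0->0

1,0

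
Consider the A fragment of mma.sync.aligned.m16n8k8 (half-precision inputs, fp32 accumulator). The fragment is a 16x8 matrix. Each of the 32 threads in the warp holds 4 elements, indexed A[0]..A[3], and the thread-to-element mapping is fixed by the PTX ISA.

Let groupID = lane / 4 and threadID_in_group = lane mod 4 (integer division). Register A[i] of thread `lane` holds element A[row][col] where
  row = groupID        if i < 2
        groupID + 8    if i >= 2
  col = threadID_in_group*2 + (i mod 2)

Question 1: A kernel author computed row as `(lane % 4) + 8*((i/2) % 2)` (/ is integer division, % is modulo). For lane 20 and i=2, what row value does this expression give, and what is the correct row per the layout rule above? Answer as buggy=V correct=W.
buggy=8 correct=13

`(lane % 4) + 8*((i/2) % 2)`[20,2]->8
lane 20: gid=5 (20/4), tid=0 (20%4)
i=2: r=5+8=13, c=0*2+0=0
row: 8 vs 13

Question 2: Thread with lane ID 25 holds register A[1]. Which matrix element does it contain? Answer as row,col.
6,3

L=25->gid=25>>2=6, tid=25&3=1
[1]->row 6+0=6  col 1·2+1=3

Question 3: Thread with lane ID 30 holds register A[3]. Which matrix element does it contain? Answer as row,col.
lane 30⇒30/4=7, 30 mod 4=2
i=3  r:7+8⇒15  c:2·2+1⇒5

15,5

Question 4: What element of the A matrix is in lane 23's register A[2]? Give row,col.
L=23->g=23>>2=5, t=23&3=3
[2]->row 5+8=13  col 3·2+0=6

13,6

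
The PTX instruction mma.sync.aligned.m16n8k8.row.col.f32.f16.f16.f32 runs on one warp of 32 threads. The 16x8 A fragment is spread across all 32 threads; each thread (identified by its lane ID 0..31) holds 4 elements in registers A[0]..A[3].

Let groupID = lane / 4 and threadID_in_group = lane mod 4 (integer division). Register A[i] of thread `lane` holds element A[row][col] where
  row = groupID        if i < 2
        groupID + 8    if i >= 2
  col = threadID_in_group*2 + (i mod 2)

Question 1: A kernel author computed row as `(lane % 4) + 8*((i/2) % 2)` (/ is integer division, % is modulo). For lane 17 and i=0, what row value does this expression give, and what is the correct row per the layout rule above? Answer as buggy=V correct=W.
`(lane % 4) + 8*((i/2) % 2)`[17,0]->1
lane 17: gid=4 (17/4), tid=1 (17%4)
i=0: r=4+0=4, c=1*2+0=2
row: 1 vs 4

buggy=1 correct=4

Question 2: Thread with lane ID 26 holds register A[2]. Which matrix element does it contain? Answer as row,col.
L=26→G=26>>2=6, T=26&3=2
[2]→row 6+8=14  col 2·2+0=4

14,4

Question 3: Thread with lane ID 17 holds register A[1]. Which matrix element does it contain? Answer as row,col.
L=17->gid=17>>2=4, tid=17&3=1
[1]->row 4+0=4  col 1·2+1=3

4,3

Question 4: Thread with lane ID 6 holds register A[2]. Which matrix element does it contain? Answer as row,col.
9,4

L=6->g=6>>2=1, t=6&3=2
[2]->row 1+8=9  col 2·2+0=4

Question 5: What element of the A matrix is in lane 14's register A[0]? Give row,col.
L=14=>grp=14>>2=3, tig=14&3=2
[0]=>row 3+0=3  col 2·2+0=4

3,4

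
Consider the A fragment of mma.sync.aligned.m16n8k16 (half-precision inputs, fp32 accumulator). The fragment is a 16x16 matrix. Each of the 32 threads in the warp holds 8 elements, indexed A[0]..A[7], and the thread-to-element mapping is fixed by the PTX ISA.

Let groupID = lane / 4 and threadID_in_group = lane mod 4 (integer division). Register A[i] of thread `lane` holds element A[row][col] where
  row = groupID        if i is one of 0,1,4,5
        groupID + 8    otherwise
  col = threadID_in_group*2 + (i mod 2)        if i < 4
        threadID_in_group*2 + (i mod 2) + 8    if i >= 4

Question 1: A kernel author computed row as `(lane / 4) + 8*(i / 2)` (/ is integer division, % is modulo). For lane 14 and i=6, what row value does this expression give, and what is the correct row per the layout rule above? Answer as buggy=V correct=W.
buggy=27 correct=11

`(lane / 4) + 8*(i / 2)`[14,6]⇒27
lane 14: gr=3 (14/4), th=2 (14%4)
i=6: r=3+8=11, c=2*2+0+8=12
row: 27 vs 11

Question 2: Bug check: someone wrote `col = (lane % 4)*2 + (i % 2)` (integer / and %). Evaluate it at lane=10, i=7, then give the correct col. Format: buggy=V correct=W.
buggy=5 correct=13

`(lane % 4)*2 + (i % 2)`[10,7]->5
L=10->gid=10>>2=2, tid=10&3=2
[7]->row 2+8=10  col 2·2+1+8=13
col: 5 vs 13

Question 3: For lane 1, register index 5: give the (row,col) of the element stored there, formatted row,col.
lane 1: G=0 (1/4), T=1 (1%4)
i=5: r=0+0=0, c=1*2+1+8=11

0,11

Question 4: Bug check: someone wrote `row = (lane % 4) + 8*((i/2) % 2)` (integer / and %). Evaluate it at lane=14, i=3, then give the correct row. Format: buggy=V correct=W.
buggy=10 correct=11

`(lane % 4) + 8*((i/2) % 2)`[14,3]→10
L=14→G=14>>2=3, T=14&3=2
[3]→row 3+8=11  col 2·2+1+0=5
row: 10 vs 11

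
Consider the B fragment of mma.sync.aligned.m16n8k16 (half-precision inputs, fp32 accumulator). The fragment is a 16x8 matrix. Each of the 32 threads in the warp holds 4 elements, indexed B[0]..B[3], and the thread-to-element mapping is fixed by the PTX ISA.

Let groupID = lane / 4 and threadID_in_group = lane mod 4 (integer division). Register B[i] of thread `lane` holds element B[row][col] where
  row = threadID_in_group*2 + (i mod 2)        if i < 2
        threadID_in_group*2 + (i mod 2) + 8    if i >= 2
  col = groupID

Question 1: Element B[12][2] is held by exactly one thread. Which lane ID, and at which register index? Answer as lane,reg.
c: 2->gid=2  r: 12->r8=1,tid=2,i&1=0
L=2*4+2=10  i=1*2+0=2

10,2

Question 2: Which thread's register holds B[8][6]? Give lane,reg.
24,2

c=6->g=6  r=8->rb=1,t=0,b0=0
L=6*4+0=24  i=1*2+0=2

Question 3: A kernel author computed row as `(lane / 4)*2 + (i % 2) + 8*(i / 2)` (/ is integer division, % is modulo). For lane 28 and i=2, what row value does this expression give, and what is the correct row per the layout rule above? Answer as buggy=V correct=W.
buggy=22 correct=8

`(lane / 4)*2 + (i % 2) + 8*(i / 2)`[28,2]->22
lane 28->28/4=7, 28 mod 4=0
i=2  r:2·0+0+8->8  c:7
row: 22 vs 8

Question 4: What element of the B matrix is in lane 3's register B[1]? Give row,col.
L=3=>grp=3>>2=0, tig=3&3=3
[1]=>row 3·2+1+0=7  col grp=0

7,0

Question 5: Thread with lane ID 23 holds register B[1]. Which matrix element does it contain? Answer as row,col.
7,5

lane 23: gr=5 (23/4), th=3 (23%4)
i=1: r=3*2+1+0=7, c=gr=5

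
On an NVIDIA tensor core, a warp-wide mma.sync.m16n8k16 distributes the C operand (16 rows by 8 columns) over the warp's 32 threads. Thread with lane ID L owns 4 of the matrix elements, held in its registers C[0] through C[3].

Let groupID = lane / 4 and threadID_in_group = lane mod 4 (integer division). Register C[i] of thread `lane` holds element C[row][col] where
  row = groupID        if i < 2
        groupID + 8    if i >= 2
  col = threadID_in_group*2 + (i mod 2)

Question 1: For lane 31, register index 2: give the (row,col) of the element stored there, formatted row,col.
15,6

L=31→G=31>>2=7, T=31&3=3
[2]→row 7+8=15  col 3·2+0=6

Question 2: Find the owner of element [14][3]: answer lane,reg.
25,3

r=14⇒gr=6,Rb=1  c=3⇒th=1,odd=1
L=6*4+1=25  i=1*2+1=3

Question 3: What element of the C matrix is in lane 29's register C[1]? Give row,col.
lane 29: gr=7 (29/4), th=1 (29%4)
i=1: r=7+0=7, c=1*2+1=3

7,3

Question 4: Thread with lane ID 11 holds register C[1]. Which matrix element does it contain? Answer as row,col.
2,7

11: grp=2,tig=3
[1] (2+0,3*2+1) = (2,7)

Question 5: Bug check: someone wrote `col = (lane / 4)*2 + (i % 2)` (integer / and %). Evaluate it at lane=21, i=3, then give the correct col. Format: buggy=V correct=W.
buggy=11 correct=3

`(lane / 4)*2 + (i % 2)`[21,3]->11
L=21->g=21>>2=5, t=21&3=1
[3]->row 5+8=13  col 1·2+1=3
col: 11 vs 3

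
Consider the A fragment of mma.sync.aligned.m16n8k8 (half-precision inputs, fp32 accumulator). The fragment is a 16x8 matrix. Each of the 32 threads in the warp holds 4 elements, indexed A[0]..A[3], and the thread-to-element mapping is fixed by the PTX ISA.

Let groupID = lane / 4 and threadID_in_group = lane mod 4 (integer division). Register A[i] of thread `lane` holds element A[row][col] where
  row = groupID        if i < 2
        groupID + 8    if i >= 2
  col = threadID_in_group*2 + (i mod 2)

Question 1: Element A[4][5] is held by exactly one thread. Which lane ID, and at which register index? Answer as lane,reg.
18,1

r=4→G=4,rhi=0  c=5→T=2,p=1
L=4*4+2=18  i=0*2+1=1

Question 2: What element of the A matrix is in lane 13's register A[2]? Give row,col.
lane 13→13/4=3, 13 mod 4=1
i=2  r:3+8→11  c:2·1+0→2

11,2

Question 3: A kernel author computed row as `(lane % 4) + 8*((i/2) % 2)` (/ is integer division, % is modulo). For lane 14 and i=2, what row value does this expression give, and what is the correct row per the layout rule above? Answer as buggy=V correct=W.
buggy=10 correct=11

`(lane % 4) + 8*((i/2) % 2)`[14,2]->10
lane 14->14/4=3, 14 mod 4=2
i=2  r:3+8->11  c:2·2+0->4
row: 10 vs 11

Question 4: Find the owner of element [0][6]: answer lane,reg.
3,0

r: 0->gid=0,r8=0  c: 6->tid=3,i&1=0
L=0*4+3=3  i=0*2+0=0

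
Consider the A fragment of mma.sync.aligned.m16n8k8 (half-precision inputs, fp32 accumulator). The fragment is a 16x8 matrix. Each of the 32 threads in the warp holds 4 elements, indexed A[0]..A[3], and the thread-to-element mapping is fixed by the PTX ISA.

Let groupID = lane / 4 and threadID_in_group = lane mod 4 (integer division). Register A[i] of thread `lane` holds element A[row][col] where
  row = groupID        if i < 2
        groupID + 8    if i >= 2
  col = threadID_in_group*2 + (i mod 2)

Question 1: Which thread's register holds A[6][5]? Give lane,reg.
26,1

r=6→G=6,rhi=0  c=5→T=2,p=1
L=6*4+2=26  i=0*2+1=1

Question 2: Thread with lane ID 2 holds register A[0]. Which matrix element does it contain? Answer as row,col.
0,4

lane 2: g=0 (2/4), t=2 (2%4)
i=0: r=0+0=0, c=2*2+0=4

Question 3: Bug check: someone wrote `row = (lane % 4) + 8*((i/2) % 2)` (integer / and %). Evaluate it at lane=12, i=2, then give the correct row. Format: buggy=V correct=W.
`(lane % 4) + 8*((i/2) % 2)`[12,2]⇒8
lane 12: gr=3 (12/4), th=0 (12%4)
i=2: r=3+8=11, c=0*2+0=0
row: 8 vs 11

buggy=8 correct=11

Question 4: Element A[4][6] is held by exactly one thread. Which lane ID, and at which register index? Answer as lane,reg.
r=4->g=4,rb=0  c=6->t=3,b0=0
L=4*4+3=19  i=0*2+0=0

19,0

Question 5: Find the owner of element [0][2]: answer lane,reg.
r=0->g=0,rb=0  c=2->t=1,b0=0
L=0*4+1=1  i=0*2+0=0

1,0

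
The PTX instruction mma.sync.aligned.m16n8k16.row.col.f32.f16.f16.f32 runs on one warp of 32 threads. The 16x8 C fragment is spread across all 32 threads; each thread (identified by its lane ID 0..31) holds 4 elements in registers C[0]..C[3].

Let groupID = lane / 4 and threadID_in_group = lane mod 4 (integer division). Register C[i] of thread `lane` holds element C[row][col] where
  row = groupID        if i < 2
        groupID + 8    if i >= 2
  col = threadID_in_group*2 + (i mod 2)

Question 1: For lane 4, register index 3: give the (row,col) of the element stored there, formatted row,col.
lane 4: G=1 (4/4), T=0 (4%4)
i=3: r=1+8=9, c=0*2+1=1

9,1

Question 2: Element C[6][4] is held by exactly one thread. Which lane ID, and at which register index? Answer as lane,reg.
26,0

r:6=>grp=6,rB=0  c:4=>tig=2,lo=0
L=6*4+2=26  i=0*2+0=0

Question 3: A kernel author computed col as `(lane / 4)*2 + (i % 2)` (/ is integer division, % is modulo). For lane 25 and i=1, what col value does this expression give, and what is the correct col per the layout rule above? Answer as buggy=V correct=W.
`(lane / 4)*2 + (i % 2)`[25,1]⇒13
lane 25⇒25/4=6, 25 mod 4=1
i=1  r:6+0⇒6  c:2·1+1⇒3
col: 13 vs 3

buggy=13 correct=3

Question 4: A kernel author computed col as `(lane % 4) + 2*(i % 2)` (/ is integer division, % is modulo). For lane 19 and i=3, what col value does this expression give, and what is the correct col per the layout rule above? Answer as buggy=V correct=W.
`(lane % 4) + 2*(i % 2)`[19,3]=>5
lane 19: grp=4 (19/4), tig=3 (19%4)
i=3: r=4+8=12, c=3*2+1=7
col: 5 vs 7

buggy=5 correct=7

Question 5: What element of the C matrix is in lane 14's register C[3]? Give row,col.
11,5

lane 14->14/4=3, 14 mod 4=2
i=3  r:3+8->11  c:2·2+1->5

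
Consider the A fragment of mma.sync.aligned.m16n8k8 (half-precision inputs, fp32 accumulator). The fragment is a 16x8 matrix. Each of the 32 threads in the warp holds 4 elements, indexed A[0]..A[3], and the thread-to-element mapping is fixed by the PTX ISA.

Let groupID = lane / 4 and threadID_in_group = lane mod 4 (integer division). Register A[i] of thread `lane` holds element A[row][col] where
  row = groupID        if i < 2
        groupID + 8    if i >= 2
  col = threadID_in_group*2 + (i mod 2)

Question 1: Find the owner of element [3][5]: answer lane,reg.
r=3→G=3,rhi=0  c=5→T=2,p=1
L=3*4+2=14  i=0*2+1=1

14,1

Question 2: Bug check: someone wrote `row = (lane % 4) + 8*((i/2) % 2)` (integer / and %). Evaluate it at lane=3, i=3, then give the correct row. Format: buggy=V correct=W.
buggy=11 correct=8

`(lane % 4) + 8*((i/2) % 2)`[3,3]→11
lane 3: G=0 (3/4), T=3 (3%4)
i=3: r=0+8=8, c=3*2+1=7
row: 11 vs 8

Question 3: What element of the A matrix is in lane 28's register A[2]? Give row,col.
15,0

L=28⇒gr=28>>2=7, th=28&3=0
[2]⇒row 7+8=15  col 0·2+0=0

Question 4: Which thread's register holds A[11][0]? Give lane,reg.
r=11->g=3,rb=1  c=0->t=0,b0=0
L=3*4+0=12  i=1*2+0=2

12,2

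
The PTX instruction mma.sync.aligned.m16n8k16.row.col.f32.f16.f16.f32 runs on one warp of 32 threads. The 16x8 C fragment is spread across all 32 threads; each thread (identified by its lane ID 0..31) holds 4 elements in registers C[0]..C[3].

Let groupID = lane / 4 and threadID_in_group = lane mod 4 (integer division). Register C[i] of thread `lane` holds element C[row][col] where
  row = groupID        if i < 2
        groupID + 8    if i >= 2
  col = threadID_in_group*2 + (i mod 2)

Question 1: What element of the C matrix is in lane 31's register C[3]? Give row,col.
15,7

L=31→G=31>>2=7, T=31&3=3
[3]→row 7+8=15  col 3·2+1=7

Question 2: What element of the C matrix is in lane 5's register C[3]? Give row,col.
9,3

L=5⇒gr=5>>2=1, th=5&3=1
[3]⇒row 1+8=9  col 1·2+1=3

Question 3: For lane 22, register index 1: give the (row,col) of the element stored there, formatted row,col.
5,5

lane 22: grp=5 (22/4), tig=2 (22%4)
i=1: r=5+0=5, c=2*2+1=5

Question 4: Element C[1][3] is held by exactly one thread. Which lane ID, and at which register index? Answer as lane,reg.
r: 1->gid=1,r8=0  c: 3->tid=1,i&1=1
L=1*4+1=5  i=0*2+1=1

5,1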